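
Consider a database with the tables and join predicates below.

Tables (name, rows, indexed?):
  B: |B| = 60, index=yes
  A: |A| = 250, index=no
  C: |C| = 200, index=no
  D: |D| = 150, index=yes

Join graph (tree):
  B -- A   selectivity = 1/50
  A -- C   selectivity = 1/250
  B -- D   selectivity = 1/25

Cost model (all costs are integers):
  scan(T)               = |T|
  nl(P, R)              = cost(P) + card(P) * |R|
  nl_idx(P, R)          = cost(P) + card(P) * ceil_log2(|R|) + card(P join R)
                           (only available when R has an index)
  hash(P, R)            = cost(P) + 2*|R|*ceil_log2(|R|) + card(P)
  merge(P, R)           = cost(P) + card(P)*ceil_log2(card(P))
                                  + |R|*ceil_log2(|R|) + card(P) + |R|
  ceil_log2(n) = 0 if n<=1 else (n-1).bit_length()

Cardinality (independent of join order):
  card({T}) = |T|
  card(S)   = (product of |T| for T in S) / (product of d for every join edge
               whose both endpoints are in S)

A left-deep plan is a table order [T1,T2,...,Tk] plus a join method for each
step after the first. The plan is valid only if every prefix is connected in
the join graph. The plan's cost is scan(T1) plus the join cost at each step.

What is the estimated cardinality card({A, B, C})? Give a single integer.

Tables in S: A(250), B(60), C(200)
Edges inside S: B-A(d=50), A-C(d=250)
numerator = 250 * 60 * 200 = 3000000
denominator = 50 * 250 = 12500
card(S) = 3000000 / 12500 = 240

240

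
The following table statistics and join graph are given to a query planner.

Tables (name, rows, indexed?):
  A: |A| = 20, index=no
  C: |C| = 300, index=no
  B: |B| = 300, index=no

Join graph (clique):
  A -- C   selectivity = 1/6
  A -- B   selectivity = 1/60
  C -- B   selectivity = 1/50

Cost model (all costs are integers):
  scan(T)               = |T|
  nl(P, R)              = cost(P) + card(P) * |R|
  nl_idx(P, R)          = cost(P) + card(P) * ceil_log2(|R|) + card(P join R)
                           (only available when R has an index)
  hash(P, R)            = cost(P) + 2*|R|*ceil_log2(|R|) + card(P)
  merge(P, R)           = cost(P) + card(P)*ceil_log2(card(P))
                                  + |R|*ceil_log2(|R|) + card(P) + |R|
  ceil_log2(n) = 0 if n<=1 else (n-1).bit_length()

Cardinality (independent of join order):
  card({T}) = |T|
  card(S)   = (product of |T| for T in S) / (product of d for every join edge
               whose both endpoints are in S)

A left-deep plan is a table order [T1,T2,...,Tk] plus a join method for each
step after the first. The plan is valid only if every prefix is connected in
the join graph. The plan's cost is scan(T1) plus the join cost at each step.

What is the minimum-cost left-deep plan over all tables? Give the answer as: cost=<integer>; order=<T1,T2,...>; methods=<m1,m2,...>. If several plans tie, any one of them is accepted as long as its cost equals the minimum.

Selinger DP (subsets sized 1..n):
  {A}: scan cost=20, card=20
  {C}: scan cost=300, card=300
  {B}: scan cost=300, card=300
  {AC}: card=1000; try (A,hash)→800, (C,merge)→3140, (A,merge)→3420, (C,hash)→5440, (C,nl)→6020, (A,nl)→6300; best=800 via (A,hash)
  {AB}: card=100; try (A,hash)→800, (B,merge)→3140, (A,merge)→3420, (B,hash)→5440, (B,nl)→6020, (A,nl)→6300; best=800 via (A,hash)
  {BC}: card=1800; try (C,hash)→6000, (B,hash)→6000, (C,merge)→6300, (B,merge)→6300, (C,nl)→90300, (B,nl)→90300; best=6000 via (C,hash)
  {ABC}: card=100; try (C,merge)→4600, (C,hash)→6300, (B,hash)→7200, (A,hash)→8000, (B,merge)→14800, (A,merge)→27720 …(+3); best=4600 via (C,merge)

cost=4600; order=B,A,C; methods=hash,merge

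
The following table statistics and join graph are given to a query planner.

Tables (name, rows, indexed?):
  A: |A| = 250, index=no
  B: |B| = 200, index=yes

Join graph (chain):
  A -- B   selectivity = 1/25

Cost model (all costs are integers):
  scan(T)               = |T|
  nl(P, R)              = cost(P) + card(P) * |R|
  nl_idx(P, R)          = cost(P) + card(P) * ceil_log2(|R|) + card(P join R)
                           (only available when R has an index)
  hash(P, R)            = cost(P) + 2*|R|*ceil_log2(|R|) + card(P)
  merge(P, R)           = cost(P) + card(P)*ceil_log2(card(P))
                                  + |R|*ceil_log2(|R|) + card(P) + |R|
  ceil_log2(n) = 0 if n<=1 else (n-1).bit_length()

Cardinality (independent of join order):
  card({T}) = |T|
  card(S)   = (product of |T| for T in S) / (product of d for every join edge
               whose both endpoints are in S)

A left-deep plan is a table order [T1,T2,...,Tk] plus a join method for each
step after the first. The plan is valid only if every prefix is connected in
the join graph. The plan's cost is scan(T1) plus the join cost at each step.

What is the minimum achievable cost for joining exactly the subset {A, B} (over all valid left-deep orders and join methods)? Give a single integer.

3700

Selinger DP over subsets of {A,B}:
  {A}: scan cost=250, card=250
  {B}: scan cost=200, card=200
  {AB}: card=2000; try (B,hash)→3700, (B,nl_idx)→4250, (A,merge)→4250, (B,merge)→4300, (A,hash)→4400, (A,nl)→50200 …(+1); best=3700 via (B,hash)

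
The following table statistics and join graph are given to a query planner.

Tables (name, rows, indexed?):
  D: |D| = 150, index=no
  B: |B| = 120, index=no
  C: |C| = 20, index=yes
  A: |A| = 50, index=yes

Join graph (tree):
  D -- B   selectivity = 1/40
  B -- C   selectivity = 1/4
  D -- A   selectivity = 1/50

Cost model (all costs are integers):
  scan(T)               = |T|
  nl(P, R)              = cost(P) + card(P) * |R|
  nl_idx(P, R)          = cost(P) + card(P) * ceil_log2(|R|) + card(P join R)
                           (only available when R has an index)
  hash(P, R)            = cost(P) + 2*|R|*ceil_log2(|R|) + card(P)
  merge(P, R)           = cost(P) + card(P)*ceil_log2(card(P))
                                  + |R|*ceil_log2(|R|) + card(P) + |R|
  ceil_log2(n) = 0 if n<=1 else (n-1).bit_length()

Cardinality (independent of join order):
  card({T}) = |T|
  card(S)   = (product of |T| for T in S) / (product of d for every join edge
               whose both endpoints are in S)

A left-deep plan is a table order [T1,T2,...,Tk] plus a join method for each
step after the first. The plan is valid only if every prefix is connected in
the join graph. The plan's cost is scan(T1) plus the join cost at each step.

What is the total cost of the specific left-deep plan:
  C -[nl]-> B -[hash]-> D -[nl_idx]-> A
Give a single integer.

21170

step 1: scan C: cost=20, card=20
step 2: join B via nl
    card(P join B) = 20*120/(4) = 600
    cost = 20 + 20*120 = 2420
step 3: join D via hash
    card(P join D) = 600*150/(40) = 2250
    cost = 2420 + 2*150*8 + 600 = 5420
step 4: join A via nl_idx
    card(P join A) = 2250*50/(50) = 2250
    cost = 5420 + 2250*6 + 2250 = 21170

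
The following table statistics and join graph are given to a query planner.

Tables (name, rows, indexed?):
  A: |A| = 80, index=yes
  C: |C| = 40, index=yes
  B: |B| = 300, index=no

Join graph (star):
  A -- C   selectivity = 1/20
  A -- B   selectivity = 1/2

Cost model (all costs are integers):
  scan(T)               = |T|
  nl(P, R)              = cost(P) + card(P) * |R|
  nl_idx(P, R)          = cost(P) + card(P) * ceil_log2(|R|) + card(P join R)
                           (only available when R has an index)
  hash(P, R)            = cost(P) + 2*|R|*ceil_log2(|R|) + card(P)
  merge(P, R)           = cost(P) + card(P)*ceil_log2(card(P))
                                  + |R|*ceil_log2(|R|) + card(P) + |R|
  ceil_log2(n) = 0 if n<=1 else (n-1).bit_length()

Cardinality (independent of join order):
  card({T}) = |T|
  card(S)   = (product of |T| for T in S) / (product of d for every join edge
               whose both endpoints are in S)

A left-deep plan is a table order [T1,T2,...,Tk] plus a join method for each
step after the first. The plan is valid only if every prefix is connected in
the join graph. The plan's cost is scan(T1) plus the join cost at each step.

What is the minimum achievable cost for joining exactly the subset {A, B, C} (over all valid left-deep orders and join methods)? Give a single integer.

Selinger DP over subsets of {A,B,C}:
  {A}: scan cost=80, card=80
  {C}: scan cost=40, card=40
  {B}: scan cost=300, card=300
  {AC}: card=160; try (A,nl_idx)→480, (C,hash)→640, (C,nl_idx)→720, (A,merge)→960, (C,merge)→1000, (A,hash)→1200 …(+2); best=480 via (A,nl_idx)
  {AB}: card=12000; try (A,hash)→1720, (B,merge)→3720, (A,merge)→3940, (B,hash)→5560, (A,nl_idx)→14400, (B,nl)→24080 …(+1); best=1720 via (A,hash)
  {ABC}: card=24000; try (B,merge)→4920, (B,hash)→6040, (C,hash)→14200, (B,nl)→48480, (C,nl_idx)→97720, (C,merge)→182000 …(+1); best=4920 via (B,merge)

4920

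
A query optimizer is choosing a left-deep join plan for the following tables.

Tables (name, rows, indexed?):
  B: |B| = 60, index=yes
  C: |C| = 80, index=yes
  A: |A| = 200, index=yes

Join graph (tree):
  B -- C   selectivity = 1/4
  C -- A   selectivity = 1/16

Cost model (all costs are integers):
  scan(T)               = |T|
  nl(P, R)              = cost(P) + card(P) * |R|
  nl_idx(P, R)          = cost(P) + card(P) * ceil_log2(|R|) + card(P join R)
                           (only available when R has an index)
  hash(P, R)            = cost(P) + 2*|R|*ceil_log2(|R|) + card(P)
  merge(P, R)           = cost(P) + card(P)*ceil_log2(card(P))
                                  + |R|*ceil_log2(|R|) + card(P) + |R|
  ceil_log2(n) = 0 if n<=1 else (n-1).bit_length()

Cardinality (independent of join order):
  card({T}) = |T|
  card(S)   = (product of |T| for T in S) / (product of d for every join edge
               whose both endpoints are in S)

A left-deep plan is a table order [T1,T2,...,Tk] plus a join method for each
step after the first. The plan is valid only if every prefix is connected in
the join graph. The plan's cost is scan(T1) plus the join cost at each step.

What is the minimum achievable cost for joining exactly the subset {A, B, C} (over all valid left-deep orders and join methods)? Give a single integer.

3240

Selinger DP over subsets of {A,B,C}:
  {B}: scan cost=60, card=60
  {C}: scan cost=80, card=80
  {A}: scan cost=200, card=200
  {BC}: card=1200; try (B,hash)→880, (C,merge)→1120, (B,merge)→1140, (C,hash)→1240, (C,nl_idx)→1680, (B,nl_idx)→1760 …(+2); best=880 via (B,hash)
  {AC}: card=1000; try (C,hash)→1520, (A,nl_idx)→1720, (A,merge)→2520, (C,nl_idx)→2600, (C,merge)→2640, (A,hash)→3360 …(+2); best=1520 via (C,hash)
  {ABC}: card=15000; try (B,hash)→3240, (A,hash)→5280, (B,merge)→12940, (A,merge)→17080, (B,nl_idx)→22520, (A,nl_idx)→25480 …(+2); best=3240 via (B,hash)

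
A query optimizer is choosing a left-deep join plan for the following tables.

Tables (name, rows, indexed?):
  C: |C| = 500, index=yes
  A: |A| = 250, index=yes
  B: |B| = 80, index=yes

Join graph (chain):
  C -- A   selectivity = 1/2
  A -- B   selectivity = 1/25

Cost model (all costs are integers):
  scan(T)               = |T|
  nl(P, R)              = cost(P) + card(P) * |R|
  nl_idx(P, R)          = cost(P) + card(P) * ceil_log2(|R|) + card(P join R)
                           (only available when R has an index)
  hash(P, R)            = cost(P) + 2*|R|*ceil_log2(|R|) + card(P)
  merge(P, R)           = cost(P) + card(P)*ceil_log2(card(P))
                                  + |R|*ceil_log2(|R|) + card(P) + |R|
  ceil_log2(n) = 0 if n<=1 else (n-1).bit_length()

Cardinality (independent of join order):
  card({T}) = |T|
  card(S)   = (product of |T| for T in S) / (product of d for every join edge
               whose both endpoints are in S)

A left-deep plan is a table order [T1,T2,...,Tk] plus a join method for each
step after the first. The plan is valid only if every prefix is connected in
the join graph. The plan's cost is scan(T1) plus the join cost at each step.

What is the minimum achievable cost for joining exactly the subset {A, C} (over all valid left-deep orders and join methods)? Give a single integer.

5000

Selinger DP over subsets of {A,C}:
  {C}: scan cost=500, card=500
  {A}: scan cost=250, card=250
  {AC}: card=62500; try (A,hash)→5000, (C,merge)→7500, (A,merge)→7750, (C,hash)→9500, (C,nl_idx)→65000, (A,nl_idx)→67000 …(+2); best=5000 via (A,hash)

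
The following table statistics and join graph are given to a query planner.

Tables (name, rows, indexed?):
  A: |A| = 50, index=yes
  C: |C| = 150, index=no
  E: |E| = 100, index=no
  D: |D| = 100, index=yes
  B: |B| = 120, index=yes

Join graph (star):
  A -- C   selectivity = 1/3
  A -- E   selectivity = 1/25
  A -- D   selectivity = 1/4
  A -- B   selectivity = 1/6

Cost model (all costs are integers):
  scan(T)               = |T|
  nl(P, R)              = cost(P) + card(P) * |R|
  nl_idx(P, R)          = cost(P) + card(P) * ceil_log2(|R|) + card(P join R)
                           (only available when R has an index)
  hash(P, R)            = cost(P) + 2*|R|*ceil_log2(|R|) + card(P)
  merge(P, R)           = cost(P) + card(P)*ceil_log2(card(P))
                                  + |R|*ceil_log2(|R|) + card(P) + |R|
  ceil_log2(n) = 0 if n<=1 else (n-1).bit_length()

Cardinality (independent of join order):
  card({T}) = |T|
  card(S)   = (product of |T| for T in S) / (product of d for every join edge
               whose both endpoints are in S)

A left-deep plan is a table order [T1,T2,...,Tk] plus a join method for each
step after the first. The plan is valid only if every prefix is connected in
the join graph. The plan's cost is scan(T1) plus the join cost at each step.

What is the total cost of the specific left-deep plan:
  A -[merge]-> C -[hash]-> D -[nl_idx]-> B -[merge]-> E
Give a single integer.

step 1: scan A: cost=50, card=50
step 2: join C via merge
    card(P join C) = 50*150/(3) = 2500
    cost = 50 + 50*6 + 150*8 + 50 + 150 = 1750
step 3: join D via hash
    card(P join D) = 2500*100/(4) = 62500
    cost = 1750 + 2*100*7 + 2500 = 5650
step 4: join B via nl_idx
    card(P join B) = 62500*120/(6) = 1250000
    cost = 5650 + 62500*7 + 1250000 = 1693150
step 5: join E via merge
    card(P join E) = 1250000*100/(25) = 5000000
    cost = 1693150 + 1250000*21 + 100*7 + 1250000 + 100 = 29193950

29193950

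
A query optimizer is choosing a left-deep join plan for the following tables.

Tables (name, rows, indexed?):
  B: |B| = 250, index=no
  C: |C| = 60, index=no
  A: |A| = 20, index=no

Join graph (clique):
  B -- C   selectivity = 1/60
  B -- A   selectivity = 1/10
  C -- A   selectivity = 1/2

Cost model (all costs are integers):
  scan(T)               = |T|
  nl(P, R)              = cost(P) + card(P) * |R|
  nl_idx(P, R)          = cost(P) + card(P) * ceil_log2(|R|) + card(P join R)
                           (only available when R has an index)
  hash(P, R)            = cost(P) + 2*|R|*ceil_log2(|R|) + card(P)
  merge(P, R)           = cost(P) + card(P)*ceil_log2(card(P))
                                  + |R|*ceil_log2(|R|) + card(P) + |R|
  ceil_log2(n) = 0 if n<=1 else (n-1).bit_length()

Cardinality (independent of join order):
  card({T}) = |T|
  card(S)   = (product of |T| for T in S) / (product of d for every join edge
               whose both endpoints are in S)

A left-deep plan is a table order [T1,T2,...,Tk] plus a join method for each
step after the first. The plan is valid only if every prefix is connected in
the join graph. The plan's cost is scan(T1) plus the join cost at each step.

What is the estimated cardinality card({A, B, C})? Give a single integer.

Tables in S: A(20), B(250), C(60)
Edges inside S: B-C(d=60), B-A(d=10), C-A(d=2)
numerator = 20 * 250 * 60 = 300000
denominator = 60 * 10 * 2 = 1200
card(S) = 300000 / 1200 = 250

250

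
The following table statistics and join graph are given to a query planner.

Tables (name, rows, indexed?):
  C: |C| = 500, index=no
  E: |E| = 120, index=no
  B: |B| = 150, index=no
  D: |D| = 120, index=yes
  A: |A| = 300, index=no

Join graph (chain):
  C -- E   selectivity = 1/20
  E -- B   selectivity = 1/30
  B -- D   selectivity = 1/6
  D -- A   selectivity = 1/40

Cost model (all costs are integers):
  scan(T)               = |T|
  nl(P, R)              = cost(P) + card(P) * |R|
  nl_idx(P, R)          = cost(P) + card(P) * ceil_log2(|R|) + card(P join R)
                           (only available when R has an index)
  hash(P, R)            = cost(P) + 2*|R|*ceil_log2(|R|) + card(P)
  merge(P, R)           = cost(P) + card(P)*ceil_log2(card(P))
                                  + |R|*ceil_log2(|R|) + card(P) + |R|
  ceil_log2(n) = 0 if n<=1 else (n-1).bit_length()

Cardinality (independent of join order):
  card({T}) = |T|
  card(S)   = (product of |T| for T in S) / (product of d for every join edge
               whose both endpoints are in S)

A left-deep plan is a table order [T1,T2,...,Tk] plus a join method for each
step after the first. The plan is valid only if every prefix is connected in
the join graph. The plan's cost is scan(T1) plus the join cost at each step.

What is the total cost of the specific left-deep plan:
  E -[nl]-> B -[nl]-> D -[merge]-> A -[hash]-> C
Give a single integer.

372120

step 1: scan E: cost=120, card=120
step 2: join B via nl
    card(P join B) = 120*150/(30) = 600
    cost = 120 + 120*150 = 18120
step 3: join D via nl
    card(P join D) = 600*120/(6) = 12000
    cost = 18120 + 600*120 = 90120
step 4: join A via merge
    card(P join A) = 12000*300/(40) = 90000
    cost = 90120 + 12000*14 + 300*9 + 12000 + 300 = 273120
step 5: join C via hash
    card(P join C) = 90000*500/(20) = 2250000
    cost = 273120 + 2*500*9 + 90000 = 372120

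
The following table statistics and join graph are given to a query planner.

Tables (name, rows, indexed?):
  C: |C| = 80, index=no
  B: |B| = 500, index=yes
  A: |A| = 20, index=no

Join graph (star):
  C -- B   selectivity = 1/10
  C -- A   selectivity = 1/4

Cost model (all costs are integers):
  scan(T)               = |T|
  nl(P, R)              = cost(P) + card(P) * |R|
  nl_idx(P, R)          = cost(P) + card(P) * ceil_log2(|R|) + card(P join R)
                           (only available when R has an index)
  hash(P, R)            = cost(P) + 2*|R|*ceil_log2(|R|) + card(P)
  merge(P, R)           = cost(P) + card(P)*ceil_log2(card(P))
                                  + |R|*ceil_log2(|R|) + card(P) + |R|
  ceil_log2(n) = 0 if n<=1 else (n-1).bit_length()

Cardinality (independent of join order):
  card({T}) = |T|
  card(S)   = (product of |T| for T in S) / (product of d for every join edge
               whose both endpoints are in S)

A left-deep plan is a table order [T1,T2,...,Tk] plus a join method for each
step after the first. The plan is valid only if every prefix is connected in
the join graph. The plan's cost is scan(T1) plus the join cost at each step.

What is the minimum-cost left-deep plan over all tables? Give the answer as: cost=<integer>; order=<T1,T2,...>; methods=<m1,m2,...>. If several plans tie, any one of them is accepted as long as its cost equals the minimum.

Selinger DP (subsets sized 1..n):
  {C}: scan cost=80, card=80
  {B}: scan cost=500, card=500
  {A}: scan cost=20, card=20
  {BC}: card=4000; try (C,hash)→2120, (B,nl_idx)→4800, (B,merge)→5720, (C,merge)→6140, (B,hash)→9160, (B,nl)→40080 …(+1); best=2120 via (C,hash)
  {AC}: card=400; try (A,hash)→360, (C,merge)→780, (A,merge)→840, (C,hash)→1160, (C,nl)→1620, (A,nl)→1680; best=360 via (A,hash)
  {ABC}: card=20000; try (A,hash)→6320, (B,merge)→9360, (B,hash)→9760, (B,nl_idx)→23960, (A,merge)→54240, (A,nl)→82120 …(+1); best=6320 via (A,hash)

cost=6320; order=B,C,A; methods=hash,hash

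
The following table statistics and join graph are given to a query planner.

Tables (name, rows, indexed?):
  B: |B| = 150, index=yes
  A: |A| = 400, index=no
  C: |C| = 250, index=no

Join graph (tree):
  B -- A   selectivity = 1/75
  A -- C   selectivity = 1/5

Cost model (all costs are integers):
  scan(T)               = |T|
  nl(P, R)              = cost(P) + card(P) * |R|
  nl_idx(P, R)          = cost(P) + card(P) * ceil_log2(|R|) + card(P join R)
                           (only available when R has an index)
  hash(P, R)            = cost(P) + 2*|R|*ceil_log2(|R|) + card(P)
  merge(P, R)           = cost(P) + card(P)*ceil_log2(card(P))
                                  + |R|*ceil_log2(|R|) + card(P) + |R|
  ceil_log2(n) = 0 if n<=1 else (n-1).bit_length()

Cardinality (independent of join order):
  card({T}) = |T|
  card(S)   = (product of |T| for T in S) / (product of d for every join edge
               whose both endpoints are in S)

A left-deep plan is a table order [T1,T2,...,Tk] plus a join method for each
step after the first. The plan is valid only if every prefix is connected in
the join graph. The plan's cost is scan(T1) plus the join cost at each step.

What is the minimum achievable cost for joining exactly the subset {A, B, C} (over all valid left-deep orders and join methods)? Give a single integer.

8000

Selinger DP over subsets of {A,B,C}:
  {B}: scan cost=150, card=150
  {A}: scan cost=400, card=400
  {C}: scan cost=250, card=250
  {AB}: card=800; try (B,hash)→3200, (B,nl_idx)→4400, (A,merge)→5500, (B,merge)→5750, (A,hash)→7500, (A,nl)→60150 …(+1); best=3200 via (B,hash)
  {AC}: card=20000; try (C,hash)→4800, (A,merge)→6500, (C,merge)→6650, (A,hash)→7700, (A,nl)→100250, (C,nl)→100400; best=4800 via (C,hash)
  {ABC}: card=40000; try (C,hash)→8000, (C,merge)→14250, (B,hash)→27200, (C,nl)→203200, (B,nl_idx)→204800, (B,merge)→326150 …(+1); best=8000 via (C,hash)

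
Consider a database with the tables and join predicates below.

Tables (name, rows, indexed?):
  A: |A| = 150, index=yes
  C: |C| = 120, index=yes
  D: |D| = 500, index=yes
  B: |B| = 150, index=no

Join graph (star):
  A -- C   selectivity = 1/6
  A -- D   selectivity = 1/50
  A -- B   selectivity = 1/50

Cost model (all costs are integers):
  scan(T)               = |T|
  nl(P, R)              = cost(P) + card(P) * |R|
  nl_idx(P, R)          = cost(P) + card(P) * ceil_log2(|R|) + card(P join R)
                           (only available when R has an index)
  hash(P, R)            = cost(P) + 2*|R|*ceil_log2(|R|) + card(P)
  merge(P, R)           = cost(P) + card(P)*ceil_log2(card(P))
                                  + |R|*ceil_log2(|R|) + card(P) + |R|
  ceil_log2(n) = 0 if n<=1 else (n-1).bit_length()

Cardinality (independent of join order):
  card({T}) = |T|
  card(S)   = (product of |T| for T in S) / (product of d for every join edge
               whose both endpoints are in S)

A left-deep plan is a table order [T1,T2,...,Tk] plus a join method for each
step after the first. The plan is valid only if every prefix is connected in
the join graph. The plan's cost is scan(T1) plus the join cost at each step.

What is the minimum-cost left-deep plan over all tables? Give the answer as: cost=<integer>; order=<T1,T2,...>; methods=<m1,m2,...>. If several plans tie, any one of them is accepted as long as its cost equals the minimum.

Selinger DP (subsets sized 1..n):
  {A}: scan cost=150, card=150
  {C}: scan cost=120, card=120
  {D}: scan cost=500, card=500
  {B}: scan cost=150, card=150
  {AC}: card=3000; try (C,hash)→1980, (A,merge)→2430, (C,merge)→2460, (A,hash)→2640, (A,nl_idx)→4080, (C,nl_idx)→4200 …(+2); best=1980 via (C,hash)
  {AD}: card=1500; try (D,nl_idx)→3000, (A,hash)→3400, (A,nl_idx)→6000, (D,merge)→6500, (A,merge)→6850, (D,hash)→9300 …(+2); best=3000 via (D,nl_idx)
  {AB}: card=450; try (A,nl_idx)→1800, (B,hash)→2700, (A,hash)→2700, (B,merge)→2850, (A,merge)→2850, (B,nl)→22650 …(+1); best=1800 via (A,nl_idx)
  {ACD}: card=30000; try (C,hash)→6180, (D,hash)→13980, (C,merge)→21960, (C,nl_idx)→43500, (D,merge)→45980, (D,nl_idx)→58980 …(+2); best=6180 via (C,hash)
  {ABC}: card=9000; try (C,hash)→3930, (C,merge)→7260, (B,hash)→7380, (C,nl_idx)→13950, (B,merge)→42330, (C,nl)→55800 …(+1); best=3930 via (C,hash)
  {ABD}: card=4500; try (B,hash)→6900, (D,nl_idx)→10350, (D,hash)→11250, (D,merge)→11300, (B,merge)→22350, (D,nl)→226800 …(+1); best=6900 via (B,hash)
  {ABCD}: card=90000; try (C,hash)→13080, (D,hash)→21930, (B,hash)→38580, (C,merge)→70860, (C,nl_idx)→128400, (D,merge)→143930 …(+5); best=13080 via (C,hash)

cost=13080; order=A,D,B,C; methods=nl_idx,hash,hash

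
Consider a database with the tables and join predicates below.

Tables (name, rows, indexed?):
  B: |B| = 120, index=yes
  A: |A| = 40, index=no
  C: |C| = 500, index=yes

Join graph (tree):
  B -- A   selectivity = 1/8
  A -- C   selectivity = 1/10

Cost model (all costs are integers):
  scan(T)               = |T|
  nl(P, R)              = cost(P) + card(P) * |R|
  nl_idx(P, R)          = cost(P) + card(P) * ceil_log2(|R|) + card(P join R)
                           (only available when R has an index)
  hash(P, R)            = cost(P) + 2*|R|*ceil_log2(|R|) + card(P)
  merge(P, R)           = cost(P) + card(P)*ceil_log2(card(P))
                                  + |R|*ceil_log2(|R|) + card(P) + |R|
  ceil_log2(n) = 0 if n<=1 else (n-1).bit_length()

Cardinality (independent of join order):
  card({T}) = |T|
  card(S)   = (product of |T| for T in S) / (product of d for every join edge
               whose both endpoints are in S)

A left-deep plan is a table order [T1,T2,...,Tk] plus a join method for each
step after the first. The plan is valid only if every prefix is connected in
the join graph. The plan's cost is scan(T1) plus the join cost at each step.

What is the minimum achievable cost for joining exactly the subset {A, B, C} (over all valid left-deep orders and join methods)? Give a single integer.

5160

Selinger DP over subsets of {A,B,C}:
  {B}: scan cost=120, card=120
  {A}: scan cost=40, card=40
  {C}: scan cost=500, card=500
  {AB}: card=600; try (A,hash)→720, (B,nl_idx)→920, (B,merge)→1280, (A,merge)→1360, (B,hash)→1760, (B,nl)→4840 …(+1); best=720 via (A,hash)
  {AC}: card=2000; try (A,hash)→1480, (C,nl_idx)→2400, (C,merge)→5320, (A,merge)→5780, (C,hash)→9080, (C,nl)→20040 …(+1); best=1480 via (A,hash)
  {ABC}: card=30000; try (B,hash)→5160, (C,hash)→10320, (C,merge)→12320, (B,merge)→26440, (C,nl_idx)→36120, (B,nl_idx)→45480 …(+2); best=5160 via (B,hash)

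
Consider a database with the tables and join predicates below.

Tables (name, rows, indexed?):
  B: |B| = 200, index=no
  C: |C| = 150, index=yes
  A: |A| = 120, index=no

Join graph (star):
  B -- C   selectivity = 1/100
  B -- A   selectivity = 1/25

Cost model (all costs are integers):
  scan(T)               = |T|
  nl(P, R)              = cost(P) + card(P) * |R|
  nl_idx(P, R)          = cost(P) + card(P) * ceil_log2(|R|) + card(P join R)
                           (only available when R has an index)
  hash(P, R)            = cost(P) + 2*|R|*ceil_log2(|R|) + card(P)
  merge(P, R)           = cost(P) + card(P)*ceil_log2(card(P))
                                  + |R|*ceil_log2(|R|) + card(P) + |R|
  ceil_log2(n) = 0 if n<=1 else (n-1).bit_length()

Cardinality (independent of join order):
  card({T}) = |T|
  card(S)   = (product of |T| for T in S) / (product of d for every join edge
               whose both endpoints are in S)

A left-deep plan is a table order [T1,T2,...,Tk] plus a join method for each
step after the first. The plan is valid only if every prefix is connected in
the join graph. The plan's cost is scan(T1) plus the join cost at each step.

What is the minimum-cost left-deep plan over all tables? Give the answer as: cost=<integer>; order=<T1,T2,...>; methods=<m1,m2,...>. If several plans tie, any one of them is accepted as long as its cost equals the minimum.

cost=4080; order=B,C,A; methods=nl_idx,hash

Selinger DP (subsets sized 1..n):
  {B}: scan cost=200, card=200
  {C}: scan cost=150, card=150
  {A}: scan cost=120, card=120
  {BC}: card=300; try (C,nl_idx)→2100, (C,hash)→2800, (B,merge)→3300, (C,merge)→3350, (B,hash)→3500, (B,nl)→30150 …(+1); best=2100 via (C,nl_idx)
  {AB}: card=960; try (A,hash)→2080, (B,merge)→2880, (A,merge)→2960, (B,hash)→3440, (B,nl)→24120, (A,nl)→24200; best=2080 via (A,hash)
  {ABC}: card=1440; try (A,hash)→4080, (C,hash)→5440, (A,merge)→6060, (C,nl_idx)→11200, (C,merge)→13990, (A,nl)→38100 …(+1); best=4080 via (A,hash)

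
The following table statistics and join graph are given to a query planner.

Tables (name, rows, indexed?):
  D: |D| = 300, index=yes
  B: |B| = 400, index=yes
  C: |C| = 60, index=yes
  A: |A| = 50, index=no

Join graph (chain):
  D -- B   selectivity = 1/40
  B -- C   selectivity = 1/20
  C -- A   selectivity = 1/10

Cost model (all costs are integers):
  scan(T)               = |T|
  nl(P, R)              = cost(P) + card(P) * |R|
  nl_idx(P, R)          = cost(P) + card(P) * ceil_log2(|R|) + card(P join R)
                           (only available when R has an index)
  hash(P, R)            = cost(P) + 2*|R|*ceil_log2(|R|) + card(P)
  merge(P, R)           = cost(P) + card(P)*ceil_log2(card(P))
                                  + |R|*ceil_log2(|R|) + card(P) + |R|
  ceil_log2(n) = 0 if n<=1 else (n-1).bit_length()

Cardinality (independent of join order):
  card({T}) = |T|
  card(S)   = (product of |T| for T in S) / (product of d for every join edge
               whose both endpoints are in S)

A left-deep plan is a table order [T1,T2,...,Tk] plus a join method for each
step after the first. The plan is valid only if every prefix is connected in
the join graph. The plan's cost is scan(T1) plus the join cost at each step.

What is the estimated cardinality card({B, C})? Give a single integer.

Tables in S: B(400), C(60)
Edges inside S: B-C(d=20)
numerator = 400 * 60 = 24000
denominator = 20 = 20
card(S) = 24000 / 20 = 1200

1200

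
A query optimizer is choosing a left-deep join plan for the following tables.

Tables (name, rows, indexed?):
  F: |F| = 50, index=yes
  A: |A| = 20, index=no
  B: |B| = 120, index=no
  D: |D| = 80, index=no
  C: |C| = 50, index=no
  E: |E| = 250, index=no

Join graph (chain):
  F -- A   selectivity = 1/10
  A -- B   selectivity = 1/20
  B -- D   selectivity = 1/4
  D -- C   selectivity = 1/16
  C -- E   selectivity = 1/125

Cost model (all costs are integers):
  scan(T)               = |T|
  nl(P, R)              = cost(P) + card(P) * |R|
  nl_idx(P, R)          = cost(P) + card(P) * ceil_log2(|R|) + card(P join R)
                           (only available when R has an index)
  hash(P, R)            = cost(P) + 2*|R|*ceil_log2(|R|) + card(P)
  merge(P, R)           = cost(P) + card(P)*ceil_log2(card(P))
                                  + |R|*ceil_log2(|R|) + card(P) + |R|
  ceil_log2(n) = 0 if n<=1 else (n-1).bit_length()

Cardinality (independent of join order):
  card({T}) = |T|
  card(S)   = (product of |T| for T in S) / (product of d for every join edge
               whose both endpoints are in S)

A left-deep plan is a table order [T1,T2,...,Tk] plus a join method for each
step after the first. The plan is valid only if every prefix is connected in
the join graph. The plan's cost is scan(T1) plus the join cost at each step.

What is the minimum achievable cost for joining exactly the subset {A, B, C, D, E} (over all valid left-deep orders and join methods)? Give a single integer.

Selinger DP over subsets of {A,B,C,D,E}:
  {A}: scan cost=20, card=20
  {B}: scan cost=120, card=120
  {D}: scan cost=80, card=80
  {C}: scan cost=50, card=50
  {E}: scan cost=250, card=250
  {AB}: card=120; try (A,hash)→440, (B,merge)→1100, (A,merge)→1200, (B,hash)→1720, (B,nl)→2420, (A,nl)→2520; best=440 via (A,hash)
  {BD}: card=2400; try (D,hash)→1360, (B,merge)→1680, (D,merge)→1720, (B,hash)→1840, (B,nl)→9680, (D,nl)→9720; best=1360 via (D,hash)
  {CD}: card=250; try (C,hash)→760, (D,merge)→1040, (C,merge)→1070, (D,hash)→1220, (D,nl)→4050, (C,nl)→4080; best=760 via (C,hash)
  {CE}: card=100; try (C,hash)→1100, (E,merge)→2650, (C,merge)→2850, (E,hash)→4100, (E,nl)→12550, (C,nl)→12750; best=1100 via (C,hash)
  {ABD}: card=2400; try (D,hash)→1680, (D,merge)→2040, (A,hash)→3960, (D,nl)→10040, (A,merge)→32680, (A,nl)→49360; best=1680 via (D,hash)
  {BCD}: card=7500; try (B,hash)→2690, (B,merge)→3970, (C,hash)→4360, (B,nl)→30760, (C,merge)→32910, (C,nl)→121360; best=2690 via (B,hash)
  {CDE}: card=500; try (D,hash)→2320, (D,merge)→2540, (E,hash)→5010, (E,merge)→5260, (D,nl)→9100, (E,nl)→63260; best=2320 via (D,hash)
  {ABCD}: card=7500; try (C,hash)→4680, (A,hash)→10390, (C,merge)→33230, (A,merge)→107810, (C,nl)→121680, (A,nl)→152690; best=4680 via (C,hash)
  {BCDE}: card=15000; try (B,hash)→4500, (B,merge)→8280, (E,hash)→14190, (B,nl)→62320, (E,merge)→109940, (E,nl)→1877690; best=4500 via (B,hash)
  {ABCDE}: card=15000; try (E,hash)→16180, (A,hash)→19700, (E,merge)→111930, (A,merge)→229620, (A,nl)→304500, (E,nl)→1879680; best=16180 via (E,hash)

16180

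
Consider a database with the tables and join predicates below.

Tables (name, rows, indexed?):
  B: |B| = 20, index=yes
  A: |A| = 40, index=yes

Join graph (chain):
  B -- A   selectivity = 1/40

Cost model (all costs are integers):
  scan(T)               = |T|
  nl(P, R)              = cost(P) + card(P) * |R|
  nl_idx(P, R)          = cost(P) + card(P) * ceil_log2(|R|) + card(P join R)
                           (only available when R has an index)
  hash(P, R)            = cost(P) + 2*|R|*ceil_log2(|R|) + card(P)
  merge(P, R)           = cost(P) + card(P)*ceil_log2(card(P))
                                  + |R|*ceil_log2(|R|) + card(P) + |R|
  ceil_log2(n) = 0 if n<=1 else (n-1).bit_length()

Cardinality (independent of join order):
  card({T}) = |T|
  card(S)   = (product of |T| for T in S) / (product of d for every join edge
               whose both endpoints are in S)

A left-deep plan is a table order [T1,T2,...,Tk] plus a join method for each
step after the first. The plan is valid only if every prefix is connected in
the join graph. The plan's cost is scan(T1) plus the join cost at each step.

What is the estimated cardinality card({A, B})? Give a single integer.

Tables in S: A(40), B(20)
Edges inside S: B-A(d=40)
numerator = 40 * 20 = 800
denominator = 40 = 40
card(S) = 800 / 40 = 20

20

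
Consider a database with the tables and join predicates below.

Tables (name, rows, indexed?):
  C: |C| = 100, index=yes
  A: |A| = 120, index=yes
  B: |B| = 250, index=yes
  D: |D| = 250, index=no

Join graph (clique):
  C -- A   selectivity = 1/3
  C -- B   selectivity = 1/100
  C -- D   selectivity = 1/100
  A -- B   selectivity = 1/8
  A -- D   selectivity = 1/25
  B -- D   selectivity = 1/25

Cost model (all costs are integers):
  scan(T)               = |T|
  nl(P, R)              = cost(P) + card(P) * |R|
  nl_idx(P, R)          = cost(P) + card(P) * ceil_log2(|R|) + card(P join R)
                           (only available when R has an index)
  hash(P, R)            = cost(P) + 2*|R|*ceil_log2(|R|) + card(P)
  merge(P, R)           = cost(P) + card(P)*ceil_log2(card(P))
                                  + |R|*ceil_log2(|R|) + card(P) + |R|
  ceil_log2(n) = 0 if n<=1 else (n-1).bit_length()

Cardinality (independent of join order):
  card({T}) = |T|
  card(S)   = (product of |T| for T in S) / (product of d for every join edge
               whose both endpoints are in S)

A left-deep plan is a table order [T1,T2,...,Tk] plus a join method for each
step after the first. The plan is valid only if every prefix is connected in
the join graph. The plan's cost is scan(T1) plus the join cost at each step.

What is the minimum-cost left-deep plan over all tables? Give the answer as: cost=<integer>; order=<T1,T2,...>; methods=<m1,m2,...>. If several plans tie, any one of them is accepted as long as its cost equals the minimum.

Selinger DP (subsets sized 1..n):
  {C}: scan cost=100, card=100
  {A}: scan cost=120, card=120
  {B}: scan cost=250, card=250
  {D}: scan cost=250, card=250
  {AC}: card=4000; try (C,hash)→1640, (A,merge)→1860, (C,merge)→1880, (A,hash)→1880, (A,nl_idx)→4800, (C,nl_idx)→4960 …(+2); best=1640 via (C,hash)
  {BC}: card=250; try (B,nl_idx)→1150, (C,hash)→1900, (C,nl_idx)→2250, (B,merge)→3150, (C,merge)→3300, (B,hash)→4200 …(+2); best=1150 via (B,nl_idx)
  {CD}: card=250; try (C,hash)→1900, (C,nl_idx)→2250, (D,merge)→3150, (C,merge)→3300, (D,hash)→4200, (D,nl)→25100 …(+1); best=1900 via (C,hash)
  {AB}: card=3750; try (A,hash)→2180, (B,merge)→3330, (A,merge)→3460, (B,hash)→4240, (B,nl_idx)→4830, (A,nl_idx)→5750 …(+2); best=2180 via (A,hash)
  {AD}: card=1200; try (A,hash)→2180, (A,nl_idx)→3200, (D,merge)→3330, (A,merge)→3460, (D,hash)→4240, (D,nl)→30120 …(+1); best=2180 via (A,hash)
  {BD}: card=2500; try (D,hash)→4500, (B,hash)→4500, (D,merge)→4750, (B,merge)→4750, (B,nl_idx)→4750, (D,nl)→62750 …(+1); best=4500 via (D,hash)
  {ABC}: card=1250; try (A,hash)→3080, (A,nl_idx)→4150, (A,merge)→4360, (C,hash)→7330, (B,hash)→9640, (C,nl_idx)→29680 …(+6); best=3080 via (A,hash)
  {ACD}: card=400; try (A,hash)→3830, (A,nl_idx)→4050, (C,hash)→4780, (A,merge)→5110, (D,hash)→9640, (C,nl_idx)→10980 …(+5); best=3830 via (A,hash)
  {BCD}: card=25; try (B,nl_idx)→3925, (D,hash)→5400, (D,merge)→5650, (B,hash)→6150, (B,merge)→6400, (C,hash)→8400 …(+5); best=3925 via (B,nl_idx)
  {ABD}: card=1500; try (B,hash)→7380, (A,hash)→8680, (D,hash)→9930, (B,nl_idx)→13280, (B,merge)→18830, (A,nl_idx)→23500 …(+5); best=7380 via (B,hash)
  {ABCD}: card=5; try (A,nl_idx)→4105, (A,merge)→5035, (A,hash)→5630, (A,nl)→6925, (B,nl_idx)→7035, (B,hash)→8230 …(+9); best=4105 via (A,nl_idx)

cost=4105; order=D,C,B,A; methods=hash,nl_idx,nl_idx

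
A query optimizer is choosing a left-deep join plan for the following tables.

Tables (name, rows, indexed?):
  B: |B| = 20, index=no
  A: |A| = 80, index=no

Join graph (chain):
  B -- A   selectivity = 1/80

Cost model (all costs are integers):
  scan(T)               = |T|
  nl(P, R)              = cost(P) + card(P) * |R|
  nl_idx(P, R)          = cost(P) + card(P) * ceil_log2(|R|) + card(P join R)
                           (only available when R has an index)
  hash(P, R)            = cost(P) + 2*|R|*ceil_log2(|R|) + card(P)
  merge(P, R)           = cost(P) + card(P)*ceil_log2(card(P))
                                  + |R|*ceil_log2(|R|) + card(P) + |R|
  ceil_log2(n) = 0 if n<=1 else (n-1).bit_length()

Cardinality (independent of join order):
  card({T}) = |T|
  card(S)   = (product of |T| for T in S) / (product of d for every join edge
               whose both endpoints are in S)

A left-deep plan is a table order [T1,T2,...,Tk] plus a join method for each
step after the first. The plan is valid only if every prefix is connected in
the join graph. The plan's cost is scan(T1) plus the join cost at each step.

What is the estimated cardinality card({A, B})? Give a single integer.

20

Tables in S: A(80), B(20)
Edges inside S: B-A(d=80)
numerator = 80 * 20 = 1600
denominator = 80 = 80
card(S) = 1600 / 80 = 20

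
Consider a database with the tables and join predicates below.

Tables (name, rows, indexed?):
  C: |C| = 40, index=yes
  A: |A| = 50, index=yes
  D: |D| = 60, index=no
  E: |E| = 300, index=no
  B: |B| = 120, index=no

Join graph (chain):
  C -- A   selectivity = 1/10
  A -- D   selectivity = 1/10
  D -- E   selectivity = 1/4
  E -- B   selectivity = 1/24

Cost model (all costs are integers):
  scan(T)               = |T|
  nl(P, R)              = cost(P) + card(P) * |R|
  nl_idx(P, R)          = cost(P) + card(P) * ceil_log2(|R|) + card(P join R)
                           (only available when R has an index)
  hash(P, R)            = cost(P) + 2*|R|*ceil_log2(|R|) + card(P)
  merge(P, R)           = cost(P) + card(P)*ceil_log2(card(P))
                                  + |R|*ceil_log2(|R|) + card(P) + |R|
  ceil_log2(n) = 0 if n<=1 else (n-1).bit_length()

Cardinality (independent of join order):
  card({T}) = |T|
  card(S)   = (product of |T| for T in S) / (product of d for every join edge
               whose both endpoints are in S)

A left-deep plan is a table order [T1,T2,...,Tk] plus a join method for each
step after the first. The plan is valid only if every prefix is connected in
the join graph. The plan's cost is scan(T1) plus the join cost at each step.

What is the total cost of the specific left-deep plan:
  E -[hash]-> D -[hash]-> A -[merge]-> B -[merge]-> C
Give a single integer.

2392660

step 1: scan E: cost=300, card=300
step 2: join D via hash
    card(P join D) = 300*60/(4) = 4500
    cost = 300 + 2*60*6 + 300 = 1320
step 3: join A via hash
    card(P join A) = 4500*50/(10) = 22500
    cost = 1320 + 2*50*6 + 4500 = 6420
step 4: join B via merge
    card(P join B) = 22500*120/(24) = 112500
    cost = 6420 + 22500*15 + 120*7 + 22500 + 120 = 367380
step 5: join C via merge
    card(P join C) = 112500*40/(10) = 450000
    cost = 367380 + 112500*17 + 40*6 + 112500 + 40 = 2392660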